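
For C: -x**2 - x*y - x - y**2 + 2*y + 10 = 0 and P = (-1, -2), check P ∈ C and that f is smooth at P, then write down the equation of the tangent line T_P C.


Tangent line at P: 3*x + 7*y + 17 = 0.

Step 1: f(-1, -2) = 0, so P lies on C.
Step 2: partial derivatives
  f_x(x, y) = -2*x - y - 1, f_y(x, y) = -x - 2*y + 2.
  f_x(P) = 3, f_y(P) = 7 (gradient nonzero, so P is smooth).
Step 3: tangent line at P: 3·(x − -1) + 7·(y − -2) = 0.
Expanding: 3*x + 7*y + 17 = 0.


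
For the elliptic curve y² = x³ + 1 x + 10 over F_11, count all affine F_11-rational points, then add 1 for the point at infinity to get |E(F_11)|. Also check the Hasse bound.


Affine points = {(1, 1), (1, 10), (2, 3), (2, 8), (4, 1), (4, 10), (6, 1), (6, 10), (9, 0)}; affine count = 9; |E(F_11)| = 10.

Discriminant check: Δ ∝ 4a³ + 27b² = 4·1³ + 27·10² = 4·1 + 27·100 ≡ 9 (mod 11). Nonzero ⇒ E is nonsingular.
For each x ∈ F_11, compute rhs = x³ + 1·x + 10 mod 11, then count y ∈ F_11 with y² ≡ rhs.
  x = 0: rhs = 10, matching y values: none (0 points).
  x = 1: rhs = 1, matching y values: 1, 10 (2 points).
  x = 2: rhs = 9, matching y values: 3, 8 (2 points).
  x = 3: rhs = 7, matching y values: none (0 points).
  x = 4: rhs = 1, matching y values: 1, 10 (2 points).
  x = 5: rhs = 8, matching y values: none (0 points).
  x = 6: rhs = 1, matching y values: 1, 10 (2 points).
  x = 7: rhs = 8, matching y values: none (0 points).
  x = 8: rhs = 2, matching y values: none (0 points).
  x = 9: rhs = 0, matching y values: 0 (1 points).
  x = 10: rhs = 8, matching y values: none (0 points).
Total affine count: 9.
Full point count |E(F_11)| = 9 + 1 = 10.
Hasse bound: |10 − (11+1)| = |-2| = 2 ≤ 2√11 ≈ 6.6332 ✓.


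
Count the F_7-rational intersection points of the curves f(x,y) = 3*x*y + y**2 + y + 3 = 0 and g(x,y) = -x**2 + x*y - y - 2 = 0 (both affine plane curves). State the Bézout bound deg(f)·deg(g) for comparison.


Common zeros: ∅; count = 0; Bézout bound = 4.

deg(f) = 2, deg(g) = 2, so Bézout bound = 4.
Scan x ∈ F_7. For each x, list the y ∈ F_7 with f(x, y) ≡ 0 and those with g(x, y) ≡ 0 (mod 7); the common zeros in that column are the intersection.
  x = 0: f ≡ 0 at y ∈ ∅; g ≡ 0 at y ∈ {5}; common: ∅.
  x = 1: f ≡ 0 at y ∈ {4, 6}; g ≡ 0 at y ∈ ∅; common: ∅.
  x = 2: f ≡ 0 at y ∈ {2, 5}; g ≡ 0 at y ∈ {6}; common: ∅.
  x = 3: f ≡ 0 at y ∈ {1, 3}; g ≡ 0 at y ∈ {2}; common: ∅.
  x = 4: f ≡ 0 at y ∈ ∅; g ≡ 0 at y ∈ {6}; common: ∅.
  x = 5: f ≡ 0 at y ∈ ∅; g ≡ 0 at y ∈ {5}; common: ∅.
  x = 6: f ≡ 0 at y ∈ ∅; g ≡ 0 at y ∈ {2}; common: ∅.
Collecting: common zeros = ∅, so the count is 0.
Comparison with the Bézout bound: 0 ≤ 4 = deg(f)·deg(g), as expected for curves with no common component (the affine F_7-count falls short of the bound because intersections may lie at infinity, over extension fields, or carry multiplicity).


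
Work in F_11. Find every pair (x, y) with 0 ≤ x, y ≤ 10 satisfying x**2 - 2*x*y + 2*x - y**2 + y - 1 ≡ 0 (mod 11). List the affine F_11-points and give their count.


Affine F_11-points: {(1, 1), (1, 9), (2, 3), (2, 5), (3, 2), (3, 4), (4, 6), (4, 9), (6, 5), (6, 6), (10, 1), (10, 2)}; count = 12.

For each of the 121 pairs (x, y) ∈ F_11², evaluate f(x, y) mod 11. Record the zeros.
  x = 0: [0↦10, 1↦10, 2↦8, 3↦4, 4↦9, 5↦1, 6↦2, 7↦1, 8↦9, 9↦4, 10↦8]  zeros at y ∈ ∅
  x = 1: [0↦2, 1↦0, 2↦7, 3↦1, 4↦4, 5↦5, 6↦4, 7↦1, 8↦7, 9↦0, 10↦2]  zeros at y ∈ {1, 9}
  x = 2: [0↦7, 1↦3, 2↦8, 3↦0, 4↦1, 5↦0, 6↦8, 7↦3, 8↦7, 9↦9, 10↦9]  zeros at y ∈ {3, 5}
  x = 3: [0↦3, 1↦8, 2↦0, 3↦1, 4↦0, 5↦8, 6↦3, 7↦7, 8↦9, 9↦9, 10↦7]  zeros at y ∈ {2, 4}
  x = 4: [0↦1, 1↦4, 2↦5, 3↦4, 4↦1, 5↦7, 6↦0, 7↦2, 8↦2, 9↦0, 10↦7]  zeros at y ∈ {6, 9}
  x = 5: [0↦1, 1↦2, 2↦1, 3↦9, 4↦4, 5↦8, 6↦10, 7↦10, 8↦8, 9↦4, 10↦9]  zeros at y ∈ ∅
  x = 6: [0↦3, 1↦2, 2↦10, 3↦5, 4↦9, 5↦0, 6↦0, 7↦9, 8↦5, 9↦10, 10↦2]  zeros at y ∈ {5, 6}
  x = 7: [0↦7, 1↦4, 2↦10, 3↦3, 4↦5, 5↦5, 6↦3, 7↦10, 8↦4, 9↦7, 10↦8]  zeros at y ∈ ∅
  x = 8: [0↦2, 1↦8, 2↦1, 3↦3, 4↦3, 5↦1, 6↦8, 7↦2, 8↦5, 9↦6, 10↦5]  zeros at y ∈ ∅
  x = 9: [0↦10, 1↦3, 2↦5, 3↦5, 4↦3, 5↦10, 6↦4, 7↦7, 8↦8, 9↦7, 10↦4]  zeros at y ∈ ∅
  x = 10: [0↦9, 1↦0, 2↦0, 3↦9, 4↦5, 5↦10, 6↦2, 7↦3, 8↦2, 9↦10, 10↦5]  zeros at y ∈ {1, 2}
Collecting zeros: affine points = {(1, 1), (1, 9), (2, 3), (2, 5), (3, 2), (3, 4), (4, 6), (4, 9), (6, 5), (6, 6), (10, 1), (10, 2)}.
Total count |C(F_11)_aff| = 12.


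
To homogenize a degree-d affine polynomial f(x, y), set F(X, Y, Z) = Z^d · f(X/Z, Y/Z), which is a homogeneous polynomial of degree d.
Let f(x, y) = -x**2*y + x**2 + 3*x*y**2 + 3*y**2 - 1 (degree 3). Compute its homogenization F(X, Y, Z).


F(X, Y, Z) = -X**2*Y + X**2*Z + 3*X*Y**2 + 3*Y**2*Z - Z**3

deg(f) = 3.
Substitute x = X/Z, y = Y/Z into f, then multiply by Z^3.
  monomial -1·x^2·y^1 ↦ -1·X^2·Y^1·Z^0.
  monomial 1·x^2·y^0 ↦ 1·X^2·Y^0·Z^1.
  monomial 3·x^1·y^2 ↦ 3·X^1·Y^2·Z^0.
  monomial 3·x^0·y^2 ↦ 3·X^0·Y^2·Z^1.
  monomial -1·x^0·y^0 ↦ -1·X^0·Y^0·Z^3.
Collecting: F(X, Y, Z) = -X**2*Y + X**2*Z + 3*X*Y**2 + 3*Y**2*Z - Z**3.


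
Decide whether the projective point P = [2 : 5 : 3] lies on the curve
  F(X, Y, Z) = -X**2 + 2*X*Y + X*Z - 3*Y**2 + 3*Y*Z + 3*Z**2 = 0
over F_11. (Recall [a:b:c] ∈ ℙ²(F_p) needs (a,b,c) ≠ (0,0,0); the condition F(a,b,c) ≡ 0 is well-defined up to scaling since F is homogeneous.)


F(2,5,3) ≡ 8 (mod 11); P is NOT on the curve.

Evaluate F(2, 5, 3) term-by-term (mod 11).
  -X**2 ↦ -1·4·1·1 = -4
  2*X*Y ↦ 2·2·5·1 = 20
  X*Z ↦ 1·2·1·3 = 6
  -3*Y**2 ↦ -3·1·25·1 = -75
  3*Y*Z ↦ 3·1·5·3 = 45
  3*Z**2 ↦ 3·1·1·9 = 27
Sum: F(2, 5, 3) = (-4) + (20) + (6) + (-75) + (45) + (27) = 19.
Reducing mod 11: 19 ≡ 8 (mod 11).
Since F(a, b, c) ≡ 8 ≠ 0 (mod 11), P does NOT lie on the curve.


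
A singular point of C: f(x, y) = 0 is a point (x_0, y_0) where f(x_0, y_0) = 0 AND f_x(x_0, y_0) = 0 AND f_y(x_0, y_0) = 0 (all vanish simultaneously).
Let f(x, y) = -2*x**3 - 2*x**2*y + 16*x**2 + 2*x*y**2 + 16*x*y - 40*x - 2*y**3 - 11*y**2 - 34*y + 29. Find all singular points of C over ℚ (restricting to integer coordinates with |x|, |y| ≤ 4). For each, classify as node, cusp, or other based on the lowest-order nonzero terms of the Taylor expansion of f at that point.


Singular points: {(3, -1)}; classification: cusp.

Compute partial derivatives:
  f_x = -6*x**2 - 4*x*y + 32*x + 2*y**2 + 16*y - 40.
  f_y = -2*x**2 + 4*x*y + 16*x - 6*y**2 - 22*y - 34.
Scan x_0 ∈ {−4, ..., 4}. For each x_0, f_y(x_0, y) is a polynomial in y; find its integer roots y ∈ {−4, ..., 4}, then test f_x and f at those candidates.
  x = -4: f_y(-4, y) = -6*y**2 - 38*y - 130; no integer root y with |y| ≤ 4.
  x = -3: f_y(-3, y) = -6*y**2 - 34*y - 100; no integer root y with |y| ≤ 4.
  x = -2: f_y(-2, y) = -6*y**2 - 30*y - 74; no integer root y with |y| ≤ 4.
  x = -1: f_y(-1, y) = -6*y**2 - 26*y - 52; no integer root y with |y| ≤ 4.
  x = 0: f_y(0, y) = -6*y**2 - 22*y - 34; no integer root y with |y| ≤ 4.
  x = 1: f_y(1, y) = -6*y**2 - 18*y - 20; no integer root y with |y| ≤ 4.
  x = 2: f_y(2, y) = -6*y**2 - 14*y - 10; no integer root y with |y| ≤ 4.
  x = 3: f_y(3, y) = -6*y**2 - 10*y - 4; vanishes at y ∈ {-1}. (3, -1): f_x = 0, f = 0 — SINGULAR.
  x = 4: f_y(4, y) = -6*y**2 - 6*y - 2; no integer root y with |y| ≤ 4.
Only singular point on the grid: (3, -1).
Classify: substitute x = 3 + u, y = -1 + v and expand: f = -2*u**3 - 2*u**2*v + 2*u*v**2 - 2*v**3 + v**2.
No constant or linear terms (consistent with a singular point). Quadratic part: v**2. Cubic part: -2*u**3 - 2*u**2*v + 2*u*v**2 - 2*v**3.
The quadratic part v**2 is a perfect square, so there is a single (double) tangent line v = 0, i.e. y = -1. Restricting the cubic part to that line (v = 0) leaves -2*u**3 ≠ 0, so f is not divisible by v and the branch is v² ≈ 2*u**3 to lowest order — this is a cusp.
Classification: cusp.


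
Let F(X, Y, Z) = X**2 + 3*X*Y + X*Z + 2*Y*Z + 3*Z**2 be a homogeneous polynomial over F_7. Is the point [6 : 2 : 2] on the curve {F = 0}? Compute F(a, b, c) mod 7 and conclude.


F(6,2,2) ≡ 6 (mod 7); P is NOT on the curve.

Evaluate F(6, 2, 2) term-by-term (mod 7).
  X**2 ↦ 1·36·1·1 = 36
  3*X*Y ↦ 3·6·2·1 = 36
  X*Z ↦ 1·6·1·2 = 12
  2*Y*Z ↦ 2·1·2·2 = 8
  3*Z**2 ↦ 3·1·1·4 = 12
Sum: F(6, 2, 2) = (36) + (36) + (12) + (8) + (12) = 104.
Reducing mod 7: 104 ≡ 6 (mod 7).
Since F(a, b, c) ≡ 6 ≠ 0 (mod 7), P does NOT lie on the curve.


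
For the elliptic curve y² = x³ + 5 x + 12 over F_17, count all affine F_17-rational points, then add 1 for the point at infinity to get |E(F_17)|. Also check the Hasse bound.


Affine points = {(1, 1), (1, 16), (2, 8), (2, 9), (5, 3), (5, 14), (7, 4), (7, 13), (9, 2), (9, 15), (10, 5), (10, 12), (11, 2), (11, 15), (12, 7), (12, 10), (13, 8), (13, 9), (14, 2), (14, 15)}; affine count = 20; |E(F_17)| = 21.

Discriminant check: Δ ∝ 4a³ + 27b² = 4·5³ + 27·12² = 4·125 + 27·144 ≡ 2 (mod 17). Nonzero ⇒ E is nonsingular.
For each x ∈ F_17, compute rhs = x³ + 5·x + 12 mod 17, then count y ∈ F_17 with y² ≡ rhs.
  x = 0: rhs = 12, matching y values: none (0 points).
  x = 1: rhs = 1, matching y values: 1, 16 (2 points).
  x = 2: rhs = 13, matching y values: 8, 9 (2 points).
  x = 3: rhs = 3, matching y values: none (0 points).
  x = 4: rhs = 11, matching y values: none (0 points).
  x = 5: rhs = 9, matching y values: 3, 14 (2 points).
  x = 6: rhs = 3, matching y values: none (0 points).
  x = 7: rhs = 16, matching y values: 4, 13 (2 points).
  x = 8: rhs = 3, matching y values: none (0 points).
  x = 9: rhs = 4, matching y values: 2, 15 (2 points).
  x = 10: rhs = 8, matching y values: 5, 12 (2 points).
  x = 11: rhs = 4, matching y values: 2, 15 (2 points).
  x = 12: rhs = 15, matching y values: 7, 10 (2 points).
  x = 13: rhs = 13, matching y values: 8, 9 (2 points).
  x = 14: rhs = 4, matching y values: 2, 15 (2 points).
  x = 15: rhs = 11, matching y values: none (0 points).
  x = 16: rhs = 6, matching y values: none (0 points).
Total affine count: 20.
Full point count |E(F_17)| = 20 + 1 = 21.
Hasse bound: |21 − (17+1)| = |3| = 3 ≤ 2√17 ≈ 8.2462 ✓.


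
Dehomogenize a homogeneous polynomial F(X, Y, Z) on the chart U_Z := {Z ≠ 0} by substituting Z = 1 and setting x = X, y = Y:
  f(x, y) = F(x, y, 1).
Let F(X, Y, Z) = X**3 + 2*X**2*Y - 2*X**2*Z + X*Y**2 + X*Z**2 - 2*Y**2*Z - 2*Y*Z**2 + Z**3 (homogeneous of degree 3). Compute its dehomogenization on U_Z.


f(x, y) = x**3 + 2*x**2*y - 2*x**2 + x*y**2 + x - 2*y**2 - 2*y + 1

On U_Z we set Z = 1. Each monomial c·X^i·Y^j·Z^k in F becomes c·x^i·y^j·1^k = c·x^i·y^j.
Substituting Z = 1: F(X, Y, 1) = x**3 + 2*x**2*y - 2*x**2 + x*y**2 + x - 2*y**2 - 2*y + 1.
Note: deg(f) ≤ deg(F) = 3; strict inequality happens when F is divisible by Z (lost terms).


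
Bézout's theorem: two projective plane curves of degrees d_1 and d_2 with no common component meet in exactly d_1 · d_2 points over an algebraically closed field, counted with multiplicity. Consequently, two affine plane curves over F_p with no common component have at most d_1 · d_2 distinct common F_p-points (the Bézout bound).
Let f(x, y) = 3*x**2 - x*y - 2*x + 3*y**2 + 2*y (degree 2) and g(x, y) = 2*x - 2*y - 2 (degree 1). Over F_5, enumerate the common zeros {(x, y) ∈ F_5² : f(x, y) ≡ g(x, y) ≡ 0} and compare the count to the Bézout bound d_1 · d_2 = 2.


Common zeros: ∅; count = 0; Bézout bound = 2.

deg(f) = 2, deg(g) = 1, so Bézout bound = 2.
Scan x ∈ F_5. For each x, list the y ∈ F_5 with f(x, y) ≡ 0 and those with g(x, y) ≡ 0 (mod 5); the common zeros in that column are the intersection.
  x = 0: f ≡ 0 at y ∈ {0, 1}; g ≡ 0 at y ∈ {4}; common: ∅.
  x = 1: f ≡ 0 at y ∈ {1, 2}; g ≡ 0 at y ∈ {0}; common: ∅.
  x = 2: f ≡ 0 at y ∈ {2, 3}; g ≡ 0 at y ∈ {1}; common: ∅.
  x = 3: f ≡ 0 at y ∈ {3, 4}; g ≡ 0 at y ∈ {2}; common: ∅.
  x = 4: f ≡ 0 at y ∈ {0, 4}; g ≡ 0 at y ∈ {3}; common: ∅.
Collecting: common zeros = ∅, so the count is 0.
Comparison with the Bézout bound: 0 ≤ 2 = deg(f)·deg(g), as expected for curves with no common component (the affine F_5-count falls short of the bound because intersections may lie at infinity, over extension fields, or carry multiplicity).


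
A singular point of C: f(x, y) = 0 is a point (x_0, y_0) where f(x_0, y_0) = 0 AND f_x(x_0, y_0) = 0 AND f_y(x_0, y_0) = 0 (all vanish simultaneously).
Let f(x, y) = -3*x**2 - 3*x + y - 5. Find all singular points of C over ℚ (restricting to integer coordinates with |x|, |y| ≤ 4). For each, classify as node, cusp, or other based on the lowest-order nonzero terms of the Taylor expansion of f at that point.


No singular points in the scanned grid; C is smooth there.

Compute partial derivatives:
  f_x = -6*x - 3.
  f_y = 1.
f_y = 1 is a nonzero constant, so f_y never vanishes: no point (x, y) can satisfy f = f_x = f_y = 0. In particular no (x, y) ∈ {−4, ..., 4}² is singular; the curve is smooth.


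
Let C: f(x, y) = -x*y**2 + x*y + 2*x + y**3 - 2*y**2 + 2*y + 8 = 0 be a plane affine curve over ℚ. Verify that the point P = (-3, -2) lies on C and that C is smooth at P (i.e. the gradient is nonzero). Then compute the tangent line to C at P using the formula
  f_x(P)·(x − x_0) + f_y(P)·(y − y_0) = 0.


Tangent line at P: -4*x + 7*y + 2 = 0.

Step 1: f(-3, -2) = 0, so P lies on C.
Step 2: partial derivatives
  f_x(x, y) = -y**2 + y + 2, f_y(x, y) = -2*x*y + x + 3*y**2 - 4*y + 2.
  f_x(P) = -4, f_y(P) = 7 (gradient nonzero, so P is smooth).
Step 3: tangent line at P: -4·(x − -3) + 7·(y − -2) = 0.
Expanding: -4*x + 7*y + 2 = 0.


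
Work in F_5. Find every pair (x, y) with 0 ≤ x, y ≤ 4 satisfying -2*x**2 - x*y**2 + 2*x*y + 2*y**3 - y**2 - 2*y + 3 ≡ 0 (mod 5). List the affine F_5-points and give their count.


Affine F_5-points: {(2, 0), (3, 0), (3, 3), (3, 4)}; count = 4.

For each of the 25 pairs (x, y) ∈ F_5², evaluate f(x, y) mod 5. Record the zeros.
  x = 0: [0↦3, 1↦2, 2↦1, 3↦2, 4↦2]  zeros at y ∈ ∅
  x = 1: [0↦1, 1↦1, 2↦4, 3↦2, 4↦2]  zeros at y ∈ ∅
  x = 2: [0↦0, 1↦1, 2↦3, 3↦3, 4↦3]  zeros at y ∈ {0}
  x = 3: [0↦0, 1↦2, 2↦3, 3↦0, 4↦0]  zeros at y ∈ {0, 3, 4}
  x = 4: [0↦1, 1↦4, 2↦4, 3↦3, 4↦3]  zeros at y ∈ ∅
Collecting zeros: affine points = {(2, 0), (3, 0), (3, 3), (3, 4)}.
Total count |C(F_5)_aff| = 4.


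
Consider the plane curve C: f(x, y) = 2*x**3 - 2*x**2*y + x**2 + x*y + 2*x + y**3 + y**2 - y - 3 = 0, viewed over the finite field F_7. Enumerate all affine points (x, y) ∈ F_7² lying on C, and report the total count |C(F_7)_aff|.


Affine F_7-points: {(0, 2), (2, 0), (2, 6), (4, 3), (4, 5), (5, 1)}; count = 6.

For each of the 49 pairs (x, y) ∈ F_7², evaluate f(x, y) mod 7. Record the zeros.
  x = 0: [0↦4, 1↦5, 2↦0, 3↦2, 4↦3, 5↦2, 6↦5]  zeros at y ∈ {2}
  x = 1: [0↦2, 1↦2, 2↦3, 3↦4, 4↦4, 5↦2, 6↦4]  zeros at y ∈ ∅
  x = 2: [0↦0, 1↦2, 2↦5, 3↦1, 4↦3, 5↦3, 6↦0]  zeros at y ∈ {0, 6}
  x = 3: [0↦3, 1↦3, 2↦4, 3↦5, 4↦5, 5↦3, 6↦5]  zeros at y ∈ ∅
  x = 4: [0↦2, 1↦3, 2↦5, 3↦0, 4↦1, 5↦0, 6↦3]  zeros at y ∈ {3, 5}
  x = 5: [0↦2, 1↦0, 2↦6, 3↦5, 4↦3, 5↦6, 6↦6]  zeros at y ∈ {1}
  x = 6: [0↦1, 1↦6, 2↦5, 3↦4, 4↦2, 5↦5, 6↦5]  zeros at y ∈ ∅
Collecting zeros: affine points = {(0, 2), (2, 0), (2, 6), (4, 3), (4, 5), (5, 1)}.
Total count |C(F_7)_aff| = 6.


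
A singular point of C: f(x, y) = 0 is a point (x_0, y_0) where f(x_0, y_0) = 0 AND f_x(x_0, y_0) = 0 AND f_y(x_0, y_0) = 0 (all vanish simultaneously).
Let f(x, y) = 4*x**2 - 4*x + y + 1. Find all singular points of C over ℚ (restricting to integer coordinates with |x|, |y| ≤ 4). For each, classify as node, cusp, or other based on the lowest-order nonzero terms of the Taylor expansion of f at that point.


No singular points in the scanned grid; C is smooth there.

Compute partial derivatives:
  f_x = 8*x - 4.
  f_y = 1.
f_y = 1 is a nonzero constant, so f_y never vanishes: no point (x, y) can satisfy f = f_x = f_y = 0. In particular no (x, y) ∈ {−4, ..., 4}² is singular; the curve is smooth.


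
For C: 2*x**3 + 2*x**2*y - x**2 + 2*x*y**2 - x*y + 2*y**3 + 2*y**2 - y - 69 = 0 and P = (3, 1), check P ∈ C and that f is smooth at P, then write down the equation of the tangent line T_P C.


Tangent line at P: 61*x + 36*y - 219 = 0.

Step 1: f(3, 1) = 0, so P lies on C.
Step 2: partial derivatives
  f_x(x, y) = 6*x**2 + 4*x*y - 2*x + 2*y**2 - y, f_y(x, y) = 2*x**2 + 4*x*y - x + 6*y**2 + 4*y - 1.
  f_x(P) = 61, f_y(P) = 36 (gradient nonzero, so P is smooth).
Step 3: tangent line at P: 61·(x − 3) + 36·(y − 1) = 0.
Expanding: 61*x + 36*y - 219 = 0.


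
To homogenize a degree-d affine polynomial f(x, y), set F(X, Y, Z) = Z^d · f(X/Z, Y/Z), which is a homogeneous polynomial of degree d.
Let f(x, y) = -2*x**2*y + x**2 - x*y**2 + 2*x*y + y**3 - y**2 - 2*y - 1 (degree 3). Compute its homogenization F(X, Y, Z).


F(X, Y, Z) = -2*X**2*Y + X**2*Z - X*Y**2 + 2*X*Y*Z + Y**3 - Y**2*Z - 2*Y*Z**2 - Z**3

deg(f) = 3.
Substitute x = X/Z, y = Y/Z into f, then multiply by Z^3.
  monomial -2·x^2·y^1 ↦ -2·X^2·Y^1·Z^0.
  monomial 1·x^2·y^0 ↦ 1·X^2·Y^0·Z^1.
  monomial -1·x^1·y^2 ↦ -1·X^1·Y^2·Z^0.
  monomial 2·x^1·y^1 ↦ 2·X^1·Y^1·Z^1.
  monomial 1·x^0·y^3 ↦ 1·X^0·Y^3·Z^0.
  monomial -1·x^0·y^2 ↦ -1·X^0·Y^2·Z^1.
  monomial -2·x^0·y^1 ↦ -2·X^0·Y^1·Z^2.
  monomial -1·x^0·y^0 ↦ -1·X^0·Y^0·Z^3.
Collecting: F(X, Y, Z) = -2*X**2*Y + X**2*Z - X*Y**2 + 2*X*Y*Z + Y**3 - Y**2*Z - 2*Y*Z**2 - Z**3.


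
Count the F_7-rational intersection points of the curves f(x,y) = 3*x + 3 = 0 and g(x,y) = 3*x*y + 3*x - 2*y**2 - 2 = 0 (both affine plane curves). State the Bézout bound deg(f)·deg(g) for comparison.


Common zeros: {(6, 4), (6, 5)}; count = 2; Bézout bound = 2.

deg(f) = 1, deg(g) = 2, so Bézout bound = 2.
Scan x ∈ F_7. For each x, list the y ∈ F_7 with f(x, y) ≡ 0 and those with g(x, y) ≡ 0 (mod 7); the common zeros in that column are the intersection.
  x = 0: f ≡ 0 at y ∈ ∅; g ≡ 0 at y ∈ ∅; common: ∅.
  x = 1: f ≡ 0 at y ∈ ∅; g ≡ 0 at y ∈ ∅; common: ∅.
  x = 2: f ≡ 0 at y ∈ ∅; g ≡ 0 at y ∈ ∅; common: ∅.
  x = 3: f ≡ 0 at y ∈ ∅; g ≡ 0 at y ∈ {0, 1}; common: ∅.
  x = 4: f ≡ 0 at y ∈ ∅; g ≡ 0 at y ∈ {3}; common: ∅.
  x = 5: f ≡ 0 at y ∈ ∅; g ≡ 0 at y ∈ {2}; common: ∅.
  x = 6: f ≡ 0 at y ∈ {0, 1, 2, 3, 4, 5, 6}; g ≡ 0 at y ∈ {4, 5}; common: {4, 5}.
Collecting: common zeros = {(6, 4), (6, 5)}, so the count is 2.
Comparison with the Bézout bound: 2 ≤ 2 = deg(f)·deg(g), as expected for curves with no common component (the bound is attained).


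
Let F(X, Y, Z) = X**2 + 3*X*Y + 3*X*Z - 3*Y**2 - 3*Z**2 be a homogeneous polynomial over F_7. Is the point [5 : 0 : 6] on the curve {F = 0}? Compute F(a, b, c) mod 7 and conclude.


F(5,0,6) ≡ 0 (mod 7); P is on the curve.

Evaluate F(5, 0, 6) term-by-term (mod 7).
  X**2 ↦ 1·25·1·1 = 25
  3*X*Y ↦ 3·5·0·1 = 0
  3*X*Z ↦ 3·5·1·6 = 90
  -3*Y**2 ↦ -3·1·0·1 = 0
  -3*Z**2 ↦ -3·1·1·36 = -108
Sum: F(5, 0, 6) = (25) + (0) + (90) + (0) + (-108) = 7.
Reducing mod 7: 7 ≡ 0 (mod 7).
Since F(a, b, c) ≡ 0 (mod 7), P lies on the curve.


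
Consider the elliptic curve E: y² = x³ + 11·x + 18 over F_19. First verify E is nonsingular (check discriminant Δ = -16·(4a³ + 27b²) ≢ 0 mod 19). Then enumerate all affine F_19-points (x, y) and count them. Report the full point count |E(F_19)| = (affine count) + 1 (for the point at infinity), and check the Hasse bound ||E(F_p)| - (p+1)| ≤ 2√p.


Affine points = {(1, 7), (1, 12), (7, 1), (7, 18), (10, 8), (10, 11), (11, 8), (11, 11), (12, 4), (12, 15), (14, 3), (14, 16), (15, 9), (15, 10), (17, 8), (17, 11), (18, 5), (18, 14)}; affine count = 18; |E(F_19)| = 19.

Discriminant check: Δ ∝ 4a³ + 27b² = 4·11³ + 27·18² = 4·1331 + 27·324 ≡ 12 (mod 19). Nonzero ⇒ E is nonsingular.
For each x ∈ F_19, compute rhs = x³ + 11·x + 18 mod 19, then count y ∈ F_19 with y² ≡ rhs.
  x = 0: rhs = 18, matching y values: none (0 points).
  x = 1: rhs = 11, matching y values: 7, 12 (2 points).
  x = 2: rhs = 10, matching y values: none (0 points).
  x = 3: rhs = 2, matching y values: none (0 points).
  x = 4: rhs = 12, matching y values: none (0 points).
  x = 5: rhs = 8, matching y values: none (0 points).
  x = 6: rhs = 15, matching y values: none (0 points).
  x = 7: rhs = 1, matching y values: 1, 18 (2 points).
  x = 8: rhs = 10, matching y values: none (0 points).
  x = 9: rhs = 10, matching y values: none (0 points).
  x = 10: rhs = 7, matching y values: 8, 11 (2 points).
  x = 11: rhs = 7, matching y values: 8, 11 (2 points).
  x = 12: rhs = 16, matching y values: 4, 15 (2 points).
  x = 13: rhs = 2, matching y values: none (0 points).
  x = 14: rhs = 9, matching y values: 3, 16 (2 points).
  x = 15: rhs = 5, matching y values: 9, 10 (2 points).
  x = 16: rhs = 15, matching y values: none (0 points).
  x = 17: rhs = 7, matching y values: 8, 11 (2 points).
  x = 18: rhs = 6, matching y values: 5, 14 (2 points).
Total affine count: 18.
Full point count |E(F_19)| = 18 + 1 = 19.
Hasse bound: |19 − (19+1)| = |-1| = 1 ≤ 2√19 ≈ 8.7178 ✓.


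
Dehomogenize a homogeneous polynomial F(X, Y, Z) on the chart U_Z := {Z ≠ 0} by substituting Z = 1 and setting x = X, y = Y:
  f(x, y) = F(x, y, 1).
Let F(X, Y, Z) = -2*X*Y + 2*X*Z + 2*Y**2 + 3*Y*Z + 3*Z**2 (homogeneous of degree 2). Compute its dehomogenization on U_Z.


f(x, y) = -2*x*y + 2*x + 2*y**2 + 3*y + 3

On U_Z we set Z = 1. Each monomial c·X^i·Y^j·Z^k in F becomes c·x^i·y^j·1^k = c·x^i·y^j.
Substituting Z = 1: F(X, Y, 1) = -2*x*y + 2*x + 2*y**2 + 3*y + 3.
Note: deg(f) ≤ deg(F) = 2; strict inequality happens when F is divisible by Z (lost terms).


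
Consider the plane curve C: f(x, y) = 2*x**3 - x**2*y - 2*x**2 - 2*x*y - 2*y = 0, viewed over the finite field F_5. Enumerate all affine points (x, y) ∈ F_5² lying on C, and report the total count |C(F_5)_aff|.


Affine F_5-points: {(0, 0), (1, 0), (1, 1), (1, 2), (1, 3), (1, 4), (3, 3), (4, 1)}; count = 8.

For each of the 25 pairs (x, y) ∈ F_5², evaluate f(x, y) mod 5. Record the zeros.
  x = 0: [0↦0, 1↦3, 2↦1, 3↦4, 4↦2]  zeros at y ∈ {0}
  x = 1: [0↦0, 1↦0, 2↦0, 3↦0, 4↦0]  zeros at y ∈ {0, 1, 2, 3, 4}
  x = 2: [0↦3, 1↦3, 2↦3, 3↦3, 4↦3]  zeros at y ∈ ∅
  x = 3: [0↦1, 1↦4, 2↦2, 3↦0, 4↦3]  zeros at y ∈ {3}
  x = 4: [0↦1, 1↦0, 2↦4, 3↦3, 4↦2]  zeros at y ∈ {1}
Collecting zeros: affine points = {(0, 0), (1, 0), (1, 1), (1, 2), (1, 3), (1, 4), (3, 3), (4, 1)}.
Total count |C(F_5)_aff| = 8.


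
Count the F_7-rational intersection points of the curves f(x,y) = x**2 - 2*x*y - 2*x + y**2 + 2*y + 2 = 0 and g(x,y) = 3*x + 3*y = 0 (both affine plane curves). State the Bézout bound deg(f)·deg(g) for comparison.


Common zeros: ∅; count = 0; Bézout bound = 2.

deg(f) = 2, deg(g) = 1, so Bézout bound = 2.
Scan x ∈ F_7. For each x, list the y ∈ F_7 with f(x, y) ≡ 0 and those with g(x, y) ≡ 0 (mod 7); the common zeros in that column are the intersection.
  x = 0: f ≡ 0 at y ∈ ∅; g ≡ 0 at y ∈ {0}; common: ∅.
  x = 1: f ≡ 0 at y ∈ ∅; g ≡ 0 at y ∈ {6}; common: ∅.
  x = 2: f ≡ 0 at y ∈ ∅; g ≡ 0 at y ∈ {5}; common: ∅.
  x = 3: f ≡ 0 at y ∈ ∅; g ≡ 0 at y ∈ {4}; common: ∅.
  x = 4: f ≡ 0 at y ∈ ∅; g ≡ 0 at y ∈ {3}; common: ∅.
  x = 5: f ≡ 0 at y ∈ ∅; g ≡ 0 at y ∈ {2}; common: ∅.
  x = 6: f ≡ 0 at y ∈ ∅; g ≡ 0 at y ∈ {1}; common: ∅.
Collecting: common zeros = ∅, so the count is 0.
Comparison with the Bézout bound: 0 ≤ 2 = deg(f)·deg(g), as expected for curves with no common component (the affine F_7-count falls short of the bound because intersections may lie at infinity, over extension fields, or carry multiplicity).


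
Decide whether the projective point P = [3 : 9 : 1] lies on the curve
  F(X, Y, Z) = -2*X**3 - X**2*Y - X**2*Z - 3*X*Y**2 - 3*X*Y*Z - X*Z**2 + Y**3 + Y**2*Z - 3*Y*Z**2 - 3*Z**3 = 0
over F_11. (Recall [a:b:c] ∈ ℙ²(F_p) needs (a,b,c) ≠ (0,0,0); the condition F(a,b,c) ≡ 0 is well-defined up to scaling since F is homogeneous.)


F(3,9,1) ≡ 10 (mod 11); P is NOT on the curve.

Evaluate F(3, 9, 1) term-by-term (mod 11).
  -2*X**3 ↦ -2·27·1·1 = -54
  -X**2*Y ↦ -1·9·9·1 = -81
  -X**2*Z ↦ -1·9·1·1 = -9
  -3*X*Y**2 ↦ -3·3·81·1 = -729
  -3*X*Y*Z ↦ -3·3·9·1 = -81
  -X*Z**2 ↦ -1·3·1·1 = -3
  Y**3 ↦ 1·1·729·1 = 729
  Y**2*Z ↦ 1·1·81·1 = 81
  -3*Y*Z**2 ↦ -3·1·9·1 = -27
  -3*Z**3 ↦ -3·1·1·1 = -3
Sum: F(3, 9, 1) = (-54) + (-81) + (-9) + (-729) + (-81) + (-3) + (729) + (81) + (-27) + (-3) = -177.
Reducing mod 11: -177 ≡ 10 (mod 11).
Since F(a, b, c) ≡ 10 ≠ 0 (mod 11), P does NOT lie on the curve.


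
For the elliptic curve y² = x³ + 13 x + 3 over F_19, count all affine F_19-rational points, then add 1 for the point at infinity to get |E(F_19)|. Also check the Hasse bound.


Affine points = {(1, 6), (1, 13), (4, 9), (4, 10), (7, 0), (8, 7), (8, 12), (12, 5), (12, 14), (15, 1), (15, 18), (17, 8), (17, 11)}; affine count = 13; |E(F_19)| = 14.

Discriminant check: Δ ∝ 4a³ + 27b² = 4·13³ + 27·3² = 4·2197 + 27·9 ≡ 6 (mod 19). Nonzero ⇒ E is nonsingular.
For each x ∈ F_19, compute rhs = x³ + 13·x + 3 mod 19, then count y ∈ F_19 with y² ≡ rhs.
  x = 0: rhs = 3, matching y values: none (0 points).
  x = 1: rhs = 17, matching y values: 6, 13 (2 points).
  x = 2: rhs = 18, matching y values: none (0 points).
  x = 3: rhs = 12, matching y values: none (0 points).
  x = 4: rhs = 5, matching y values: 9, 10 (2 points).
  x = 5: rhs = 3, matching y values: none (0 points).
  x = 6: rhs = 12, matching y values: none (0 points).
  x = 7: rhs = 0, matching y values: 0 (1 points).
  x = 8: rhs = 11, matching y values: 7, 12 (2 points).
  x = 9: rhs = 13, matching y values: none (0 points).
  x = 10: rhs = 12, matching y values: none (0 points).
  x = 11: rhs = 14, matching y values: none (0 points).
  x = 12: rhs = 6, matching y values: 5, 14 (2 points).
  x = 13: rhs = 13, matching y values: none (0 points).
  x = 14: rhs = 3, matching y values: none (0 points).
  x = 15: rhs = 1, matching y values: 1, 18 (2 points).
  x = 16: rhs = 13, matching y values: none (0 points).
  x = 17: rhs = 7, matching y values: 8, 11 (2 points).
  x = 18: rhs = 8, matching y values: none (0 points).
Total affine count: 13.
Full point count |E(F_19)| = 13 + 1 = 14.
Hasse bound: |14 − (19+1)| = |-6| = 6 ≤ 2√19 ≈ 8.7178 ✓.


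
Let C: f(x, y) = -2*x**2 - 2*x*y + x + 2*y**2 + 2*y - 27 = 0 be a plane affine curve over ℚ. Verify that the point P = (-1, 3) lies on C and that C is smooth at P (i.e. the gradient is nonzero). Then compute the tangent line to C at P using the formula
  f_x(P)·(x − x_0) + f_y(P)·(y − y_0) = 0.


Tangent line at P: -x + 16*y - 49 = 0.

Step 1: f(-1, 3) = 0, so P lies on C.
Step 2: partial derivatives
  f_x(x, y) = -4*x - 2*y + 1, f_y(x, y) = -2*x + 4*y + 2.
  f_x(P) = -1, f_y(P) = 16 (gradient nonzero, so P is smooth).
Step 3: tangent line at P: -1·(x − -1) + 16·(y − 3) = 0.
Expanding: -x + 16*y - 49 = 0.


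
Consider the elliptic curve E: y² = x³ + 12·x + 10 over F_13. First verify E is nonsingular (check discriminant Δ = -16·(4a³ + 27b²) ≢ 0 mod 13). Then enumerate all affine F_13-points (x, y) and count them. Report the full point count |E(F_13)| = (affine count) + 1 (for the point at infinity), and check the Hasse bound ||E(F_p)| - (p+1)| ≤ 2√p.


Affine points = {(0, 6), (0, 7), (1, 6), (1, 7), (2, 4), (2, 9), (5, 0), (6, 5), (6, 8), (10, 5), (10, 8), (11, 2), (11, 11), (12, 6), (12, 7)}; affine count = 15; |E(F_13)| = 16.

Discriminant check: Δ ∝ 4a³ + 27b² = 4·12³ + 27·10² = 4·1728 + 27·100 ≡ 5 (mod 13). Nonzero ⇒ E is nonsingular.
For each x ∈ F_13, compute rhs = x³ + 12·x + 10 mod 13, then count y ∈ F_13 with y² ≡ rhs.
  x = 0: rhs = 10, matching y values: 6, 7 (2 points).
  x = 1: rhs = 10, matching y values: 6, 7 (2 points).
  x = 2: rhs = 3, matching y values: 4, 9 (2 points).
  x = 3: rhs = 8, matching y values: none (0 points).
  x = 4: rhs = 5, matching y values: none (0 points).
  x = 5: rhs = 0, matching y values: 0 (1 points).
  x = 6: rhs = 12, matching y values: 5, 8 (2 points).
  x = 7: rhs = 8, matching y values: none (0 points).
  x = 8: rhs = 7, matching y values: none (0 points).
  x = 9: rhs = 2, matching y values: none (0 points).
  x = 10: rhs = 12, matching y values: 5, 8 (2 points).
  x = 11: rhs = 4, matching y values: 2, 11 (2 points).
  x = 12: rhs = 10, matching y values: 6, 7 (2 points).
Total affine count: 15.
Full point count |E(F_13)| = 15 + 1 = 16.
Hasse bound: |16 − (13+1)| = |2| = 2 ≤ 2√13 ≈ 7.2111 ✓.


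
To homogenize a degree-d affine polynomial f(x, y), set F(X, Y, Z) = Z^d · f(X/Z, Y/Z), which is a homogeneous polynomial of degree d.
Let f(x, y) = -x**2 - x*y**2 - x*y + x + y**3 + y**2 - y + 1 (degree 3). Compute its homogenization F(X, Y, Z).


F(X, Y, Z) = -X**2*Z - X*Y**2 - X*Y*Z + X*Z**2 + Y**3 + Y**2*Z - Y*Z**2 + Z**3

deg(f) = 3.
Substitute x = X/Z, y = Y/Z into f, then multiply by Z^3.
  monomial -1·x^2·y^0 ↦ -1·X^2·Y^0·Z^1.
  monomial -1·x^1·y^2 ↦ -1·X^1·Y^2·Z^0.
  monomial -1·x^1·y^1 ↦ -1·X^1·Y^1·Z^1.
  monomial 1·x^1·y^0 ↦ 1·X^1·Y^0·Z^2.
  monomial 1·x^0·y^3 ↦ 1·X^0·Y^3·Z^0.
  monomial 1·x^0·y^2 ↦ 1·X^0·Y^2·Z^1.
  monomial -1·x^0·y^1 ↦ -1·X^0·Y^1·Z^2.
  monomial 1·x^0·y^0 ↦ 1·X^0·Y^0·Z^3.
Collecting: F(X, Y, Z) = -X**2*Z - X*Y**2 - X*Y*Z + X*Z**2 + Y**3 + Y**2*Z - Y*Z**2 + Z**3.


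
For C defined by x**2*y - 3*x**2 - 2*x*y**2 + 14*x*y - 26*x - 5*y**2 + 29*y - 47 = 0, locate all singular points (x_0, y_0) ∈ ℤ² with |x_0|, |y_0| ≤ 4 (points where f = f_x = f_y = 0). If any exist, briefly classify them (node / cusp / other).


Singular points: {(-3, 2)}; classification: node.

Compute partial derivatives:
  f_x = 2*x*y - 6*x - 2*y**2 + 14*y - 26.
  f_y = x**2 - 4*x*y + 14*x - 10*y + 29.
Scan x_0 ∈ {−4, ..., 4}. For each x_0, f_y(x_0, y) is a polynomial in y; find its integer roots y ∈ {−4, ..., 4}, then test f_x and f at those candidates.
  x = -4: f_y(-4, y) = 6*y - 11; no integer root y with |y| ≤ 4.
  x = -3: f_y(-3, y) = 2*y - 4; vanishes at y ∈ {2}. (-3, 2): f_x = 0, f = 0 — SINGULAR.
  x = -2: f_y(-2, y) = 5 - 2*y; no integer root y with |y| ≤ 4.
  x = -1: f_y(-1, y) = 16 - 6*y; no integer root y with |y| ≤ 4.
  x = 0: f_y(0, y) = 29 - 10*y; no integer root y with |y| ≤ 4.
  x = 1: f_y(1, y) = 44 - 14*y; no integer root y with |y| ≤ 4.
  x = 2: f_y(2, y) = 61 - 18*y; no integer root y with |y| ≤ 4.
  x = 3: f_y(3, y) = 80 - 22*y; no integer root y with |y| ≤ 4.
  x = 4: f_y(4, y) = 101 - 26*y; no integer root y with |y| ≤ 4.
Only singular point on the grid: (-3, 2).
Classify: substitute x = -3 + u, y = 2 + v and expand: f = u**2*v - u**2 - 2*u*v**2 + v**2.
No constant or linear terms (consistent with a singular point). Quadratic part: -u**2 + v**2. Cubic part: u**2*v - 2*u*v**2.
The quadratic part v**2 - u**2 = (v − u)(v + u) splits into two distinct linear factors, so there are two distinct tangent lines y − 2 = ±(x − -3) — this is a node (ordinary double point).
Classification: node.


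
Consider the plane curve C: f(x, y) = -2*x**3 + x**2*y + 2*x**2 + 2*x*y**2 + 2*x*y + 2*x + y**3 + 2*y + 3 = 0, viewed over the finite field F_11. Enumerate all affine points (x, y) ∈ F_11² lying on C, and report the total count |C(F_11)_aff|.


Affine F_11-points: {(0, 6), (0, 10), (1, 4), (2, 8), (5, 0), (6, 5), (7, 6), (7, 7), (8, 6), (9, 1)}; count = 10.

For each of the 121 pairs (x, y) ∈ F_11², evaluate f(x, y) mod 11. Record the zeros.
  x = 0: [0↦3, 1↦6, 2↦4, 3↦3, 4↦9, 5↦6, 6↦0, 7↦8, 8↦3, 9↦2, 10↦0]  zeros at y ∈ {6, 10}
  x = 1: [0↦5, 1↦2, 2↦9, 3↦10, 4↦0, 5↦7, 6↦4, 7↦8, 8↦3, 9↦6, 10↦1]  zeros at y ∈ {4}
  x = 2: [0↦10, 1↦3, 2↦10, 3↦4, 4↦2, 5↦10, 6↦1, 7↦3, 8↦0, 9↦9, 10↦3]  zeros at y ∈ {8}
  x = 3: [0↦6, 1↦8, 2↦6, 3↦6, 4↦3, 5↦3, 6↦1, 7↦3, 8↦4, 9↦10, 10↦5]  zeros at y ∈ ∅
  x = 4: [0↦3, 1↦5, 2↦7, 3↦4, 4↦2, 5↦7, 6↦3, 7↦7, 8↦3, 9↦8, 10↦6]  zeros at y ∈ ∅
  x = 5: [0↦0, 1↦4, 2↦1, 3↦8, 4↦9, 5↦10, 6↦6, 7↦3, 8↦7, 9↦2, 10↦5]  zeros at y ∈ {0}
  x = 6: [0↦7, 1↦4, 2↦9, 3↦6, 4↦1, 5↦0, 6↦9, 7↦1, 8↦4, 9↦2, 10↦1]  zeros at y ∈ {5}
  x = 7: [0↦1, 1↦4, 2↦8, 3↦8, 4↦10, 5↦9, 6↦0, 7↦0, 8↦4, 9↦7, 10↦4]  zeros at y ∈ {6, 7}
  x = 8: [0↦3, 1↦3, 2↦8, 3↦2, 4↦2, 5↦3, 6↦0, 7↦10, 8↦6, 9↦5, 10↦2]  zeros at y ∈ {6}
  x = 9: [0↦1, 1↦0, 2↦8, 3↦9, 4↦9, 5↦3, 6↦8, 7↦8, 8↦9, 9↦6, 10↦5]  zeros at y ∈ {1}
  x = 10: [0↦5, 1↦5, 2↦7, 3↦6, 4↦8, 5↦8, 6↦1, 7↦4, 8↦1, 9↦9, 10↦1]  zeros at y ∈ ∅
Collecting zeros: affine points = {(0, 6), (0, 10), (1, 4), (2, 8), (5, 0), (6, 5), (7, 6), (7, 7), (8, 6), (9, 1)}.
Total count |C(F_11)_aff| = 10.


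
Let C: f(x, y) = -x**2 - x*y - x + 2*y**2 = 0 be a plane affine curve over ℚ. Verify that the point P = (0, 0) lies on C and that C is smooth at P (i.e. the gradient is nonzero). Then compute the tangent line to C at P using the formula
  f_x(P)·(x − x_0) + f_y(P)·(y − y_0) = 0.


Tangent line at P: -x = 0.

Step 1: f(0, 0) = 0, so P lies on C.
Step 2: partial derivatives
  f_x(x, y) = -2*x - y - 1, f_y(x, y) = -x + 4*y.
  f_x(P) = -1, f_y(P) = 0 (gradient nonzero, so P is smooth).
Step 3: tangent line at P: -1·(x − 0) + 0·(y − 0) = 0.
Expanding: -x = 0.


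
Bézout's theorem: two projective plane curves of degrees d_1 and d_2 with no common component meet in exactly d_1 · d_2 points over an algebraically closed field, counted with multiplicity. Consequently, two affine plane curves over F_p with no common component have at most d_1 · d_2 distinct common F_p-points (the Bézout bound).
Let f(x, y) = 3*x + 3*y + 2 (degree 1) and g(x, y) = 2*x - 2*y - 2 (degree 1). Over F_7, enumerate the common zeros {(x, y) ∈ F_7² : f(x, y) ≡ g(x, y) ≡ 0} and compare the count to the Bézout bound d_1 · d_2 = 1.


Common zeros: {(6, 5)}; count = 1; Bézout bound = 1.

deg(f) = 1, deg(g) = 1, so Bézout bound = 1.
Scan x ∈ F_7. For each x, list the y ∈ F_7 with f(x, y) ≡ 0 and those with g(x, y) ≡ 0 (mod 7); the common zeros in that column are the intersection.
  x = 0: f ≡ 0 at y ∈ {4}; g ≡ 0 at y ∈ {6}; common: ∅.
  x = 1: f ≡ 0 at y ∈ {3}; g ≡ 0 at y ∈ {0}; common: ∅.
  x = 2: f ≡ 0 at y ∈ {2}; g ≡ 0 at y ∈ {1}; common: ∅.
  x = 3: f ≡ 0 at y ∈ {1}; g ≡ 0 at y ∈ {2}; common: ∅.
  x = 4: f ≡ 0 at y ∈ {0}; g ≡ 0 at y ∈ {3}; common: ∅.
  x = 5: f ≡ 0 at y ∈ {6}; g ≡ 0 at y ∈ {4}; common: ∅.
  x = 6: f ≡ 0 at y ∈ {5}; g ≡ 0 at y ∈ {5}; common: {5}.
Collecting: common zeros = {(6, 5)}, so the count is 1.
Comparison with the Bézout bound: 1 ≤ 1 = deg(f)·deg(g), as expected for curves with no common component (the bound is attained).


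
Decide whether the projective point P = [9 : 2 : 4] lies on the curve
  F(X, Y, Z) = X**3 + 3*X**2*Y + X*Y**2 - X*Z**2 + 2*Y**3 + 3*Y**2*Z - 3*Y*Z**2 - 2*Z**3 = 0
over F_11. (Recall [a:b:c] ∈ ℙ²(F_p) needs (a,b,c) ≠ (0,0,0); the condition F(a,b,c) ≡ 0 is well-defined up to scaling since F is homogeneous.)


F(9,2,4) ≡ 1 (mod 11); P is NOT on the curve.

Evaluate F(9, 2, 4) term-by-term (mod 11).
  X**3 ↦ 1·729·1·1 = 729
  3*X**2*Y ↦ 3·81·2·1 = 486
  X*Y**2 ↦ 1·9·4·1 = 36
  -X*Z**2 ↦ -1·9·1·16 = -144
  2*Y**3 ↦ 2·1·8·1 = 16
  3*Y**2*Z ↦ 3·1·4·4 = 48
  -3*Y*Z**2 ↦ -3·1·2·16 = -96
  -2*Z**3 ↦ -2·1·1·64 = -128
Sum: F(9, 2, 4) = (729) + (486) + (36) + (-144) + (16) + (48) + (-96) + (-128) = 947.
Reducing mod 11: 947 ≡ 1 (mod 11).
Since F(a, b, c) ≡ 1 ≠ 0 (mod 11), P does NOT lie on the curve.


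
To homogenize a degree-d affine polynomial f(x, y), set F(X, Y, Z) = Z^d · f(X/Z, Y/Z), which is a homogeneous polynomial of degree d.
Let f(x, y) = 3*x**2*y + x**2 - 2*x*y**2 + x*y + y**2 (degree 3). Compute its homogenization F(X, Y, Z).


F(X, Y, Z) = 3*X**2*Y + X**2*Z - 2*X*Y**2 + X*Y*Z + Y**2*Z

deg(f) = 3.
Substitute x = X/Z, y = Y/Z into f, then multiply by Z^3.
  monomial 3·x^2·y^1 ↦ 3·X^2·Y^1·Z^0.
  monomial 1·x^2·y^0 ↦ 1·X^2·Y^0·Z^1.
  monomial -2·x^1·y^2 ↦ -2·X^1·Y^2·Z^0.
  monomial 1·x^1·y^1 ↦ 1·X^1·Y^1·Z^1.
  monomial 1·x^0·y^2 ↦ 1·X^0·Y^2·Z^1.
Collecting: F(X, Y, Z) = 3*X**2*Y + X**2*Z - 2*X*Y**2 + X*Y*Z + Y**2*Z.


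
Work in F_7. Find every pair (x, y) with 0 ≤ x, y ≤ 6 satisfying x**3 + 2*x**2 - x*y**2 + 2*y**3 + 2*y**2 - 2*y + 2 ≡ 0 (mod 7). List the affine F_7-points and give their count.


Affine F_7-points: {(0, 4), (1, 2), (4, 0)}; count = 3.

For each of the 49 pairs (x, y) ∈ F_7², evaluate f(x, y) mod 7. Record the zeros.
  x = 0: [0↦2, 1↦4, 2↦1, 3↦5, 4↦0, 5↦5, 6↦4]  zeros at y ∈ {4}
  x = 1: [0↦5, 1↦6, 2↦0, 3↦6, 4↦1, 5↦4, 6↦6]  zeros at y ∈ {2}
  x = 2: [0↦4, 1↦4, 2↦2, 3↦3, 4↦5, 5↦6, 6↦4]  zeros at y ∈ ∅
  x = 3: [0↦5, 1↦4, 2↦6, 3↦2, 4↦4, 5↦3, 6↦4]  zeros at y ∈ ∅
  x = 4: [0↦0, 1↦5, 2↦4, 3↦2, 4↦4, 5↦1, 6↦5]  zeros at y ∈ {0}
  x = 5: [0↦2, 1↦6, 2↦2, 3↦2, 4↦4, 5↦6, 6↦6]  zeros at y ∈ ∅
  x = 6: [0↦3, 1↦6, 2↦6, 3↦1, 4↦3, 5↦3, 6↦6]  zeros at y ∈ ∅
Collecting zeros: affine points = {(0, 4), (1, 2), (4, 0)}.
Total count |C(F_7)_aff| = 3.


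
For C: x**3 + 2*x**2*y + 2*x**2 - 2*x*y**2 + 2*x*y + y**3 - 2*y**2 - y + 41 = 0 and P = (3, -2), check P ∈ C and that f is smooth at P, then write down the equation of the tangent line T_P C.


Tangent line at P: 3*x + 67*y + 125 = 0.

Step 1: f(3, -2) = 0, so P lies on C.
Step 2: partial derivatives
  f_x(x, y) = 3*x**2 + 4*x*y + 4*x - 2*y**2 + 2*y, f_y(x, y) = 2*x**2 - 4*x*y + 2*x + 3*y**2 - 4*y - 1.
  f_x(P) = 3, f_y(P) = 67 (gradient nonzero, so P is smooth).
Step 3: tangent line at P: 3·(x − 3) + 67·(y − -2) = 0.
Expanding: 3*x + 67*y + 125 = 0.


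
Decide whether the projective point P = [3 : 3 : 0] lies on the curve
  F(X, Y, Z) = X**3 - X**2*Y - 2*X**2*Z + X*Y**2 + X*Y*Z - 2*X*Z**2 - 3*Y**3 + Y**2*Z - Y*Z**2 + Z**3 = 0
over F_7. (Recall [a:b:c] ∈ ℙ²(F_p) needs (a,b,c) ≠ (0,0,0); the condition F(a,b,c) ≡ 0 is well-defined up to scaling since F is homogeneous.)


F(3,3,0) ≡ 2 (mod 7); P is NOT on the curve.

Evaluate F(3, 3, 0) term-by-term (mod 7).
  X**3 ↦ 1·27·1·1 = 27
  -X**2*Y ↦ -1·9·3·1 = -27
  -2*X**2*Z ↦ -2·9·1·0 = 0
  X*Y**2 ↦ 1·3·9·1 = 27
  X*Y*Z ↦ 1·3·3·0 = 0
  -2*X*Z**2 ↦ -2·3·1·0 = 0
  -3*Y**3 ↦ -3·1·27·1 = -81
  Y**2*Z ↦ 1·1·9·0 = 0
  -Y*Z**2 ↦ -1·1·3·0 = 0
  Z**3 ↦ 1·1·1·0 = 0
Sum: F(3, 3, 0) = (27) + (-27) + (0) + (27) + (0) + (0) + (-81) + (0) + (0) + (0) = -54.
Reducing mod 7: -54 ≡ 2 (mod 7).
Since F(a, b, c) ≡ 2 ≠ 0 (mod 7), P does NOT lie on the curve.


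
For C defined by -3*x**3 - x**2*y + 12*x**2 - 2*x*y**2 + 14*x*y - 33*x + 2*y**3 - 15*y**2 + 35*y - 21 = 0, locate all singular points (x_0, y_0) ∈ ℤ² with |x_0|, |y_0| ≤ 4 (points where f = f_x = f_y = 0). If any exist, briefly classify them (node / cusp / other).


Singular points: {(1, 3)}; classification: cusp.

Compute partial derivatives:
  f_x = -9*x**2 - 2*x*y + 24*x - 2*y**2 + 14*y - 33.
  f_y = -x**2 - 4*x*y + 14*x + 6*y**2 - 30*y + 35.
Scan x_0 ∈ {−4, ..., 4}. For each x_0, f_y(x_0, y) is a polynomial in y; find its integer roots y ∈ {−4, ..., 4}, then test f_x and f at those candidates.
  x = -4: f_y(-4, y) = 6*y**2 - 14*y - 37; no integer root y with |y| ≤ 4.
  x = -3: f_y(-3, y) = 6*y**2 - 18*y - 16; no integer root y with |y| ≤ 4.
  x = -2: f_y(-2, y) = 6*y**2 - 22*y + 3; no integer root y with |y| ≤ 4.
  x = -1: f_y(-1, y) = 6*y**2 - 26*y + 20; vanishes at y ∈ {1}. (-1, 1): f_x = -52 ≠ 0.
  x = 0: f_y(0, y) = 6*y**2 - 30*y + 35; no integer root y with |y| ≤ 4.
  x = 1: f_y(1, y) = 6*y**2 - 34*y + 48; vanishes at y ∈ {3}. (1, 3): f_x = 0, f = 0 — SINGULAR.
  x = 2: f_y(2, y) = 6*y**2 - 38*y + 59; no integer root y with |y| ≤ 4.
  x = 3: f_y(3, y) = 6*y**2 - 42*y + 68; no integer root y with |y| ≤ 4.
  x = 4: f_y(4, y) = 6*y**2 - 46*y + 75; no integer root y with |y| ≤ 4.
Only singular point on the grid: (1, 3).
Classify: substitute x = 1 + u, y = 3 + v and expand: f = -3*u**3 - u**2*v - 2*u*v**2 + 2*v**3 + v**2.
No constant or linear terms (consistent with a singular point). Quadratic part: v**2. Cubic part: -3*u**3 - u**2*v - 2*u*v**2 + 2*v**3.
The quadratic part v**2 is a perfect square, so there is a single (double) tangent line v = 0, i.e. y = 3. Restricting the cubic part to that line (v = 0) leaves -3*u**3 ≠ 0, so f is not divisible by v and the branch is v² ≈ 3*u**3 to lowest order — this is a cusp.
Classification: cusp.
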